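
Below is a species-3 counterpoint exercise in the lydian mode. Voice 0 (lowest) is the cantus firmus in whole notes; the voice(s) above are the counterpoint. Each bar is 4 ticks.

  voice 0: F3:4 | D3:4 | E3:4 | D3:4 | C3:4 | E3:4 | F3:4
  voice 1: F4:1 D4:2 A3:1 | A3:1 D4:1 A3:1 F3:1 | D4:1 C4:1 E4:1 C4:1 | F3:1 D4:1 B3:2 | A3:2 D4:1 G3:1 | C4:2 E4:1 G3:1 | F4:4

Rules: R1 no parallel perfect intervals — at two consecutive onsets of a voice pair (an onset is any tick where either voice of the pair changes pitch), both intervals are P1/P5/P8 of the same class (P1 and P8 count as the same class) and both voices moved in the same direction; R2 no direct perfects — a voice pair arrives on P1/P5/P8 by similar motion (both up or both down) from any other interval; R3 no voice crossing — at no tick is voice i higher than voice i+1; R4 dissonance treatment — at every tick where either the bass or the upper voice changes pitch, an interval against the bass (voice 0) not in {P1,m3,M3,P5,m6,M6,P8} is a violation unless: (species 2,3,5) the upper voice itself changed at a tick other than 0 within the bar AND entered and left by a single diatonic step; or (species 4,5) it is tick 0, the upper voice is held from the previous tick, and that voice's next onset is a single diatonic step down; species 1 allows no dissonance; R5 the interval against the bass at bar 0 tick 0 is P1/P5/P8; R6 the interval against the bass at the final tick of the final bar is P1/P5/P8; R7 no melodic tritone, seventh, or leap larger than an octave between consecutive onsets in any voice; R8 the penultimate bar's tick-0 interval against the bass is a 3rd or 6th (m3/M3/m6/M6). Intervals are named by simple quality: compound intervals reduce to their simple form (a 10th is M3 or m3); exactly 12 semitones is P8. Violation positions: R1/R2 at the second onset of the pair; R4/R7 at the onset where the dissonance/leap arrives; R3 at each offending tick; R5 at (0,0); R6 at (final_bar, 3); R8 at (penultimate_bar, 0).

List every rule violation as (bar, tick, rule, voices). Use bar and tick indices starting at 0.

bar 0: v0=F3 v1=F4 downbeat P8
bar 1: v0=D3 v1=A3 downbeat P5
bar 2: v0=E3 v1=D4 downbeat m7
bar 3: v0=D3 v1=F3 downbeat m3
bar 4: v0=C3 v1=A3 downbeat M6
bar 5: v0=E3 v1=C4 downbeat m6
bar 6: v0=F3 v1=F4 downbeat P8
  -> R4 @ bar 2 tick 0 v(0, 1): E3/D4 m7 untreated
  -> R4 @ bar 4 tick 2 v(0, 1): C3/D4 M2 untreated
  -> R2 @ bar 6 tick 0 v(0, 1): E3/G3 m3 -> F3/F4 P8 similar
  -> R7 @ bar 6 tick 0 v(1,): G3->F4 leap 10st

(2, 0, R4, (0, 1))
(4, 2, R4, (0, 1))
(6, 0, R2, (0, 1))
(6, 0, R7, (1,))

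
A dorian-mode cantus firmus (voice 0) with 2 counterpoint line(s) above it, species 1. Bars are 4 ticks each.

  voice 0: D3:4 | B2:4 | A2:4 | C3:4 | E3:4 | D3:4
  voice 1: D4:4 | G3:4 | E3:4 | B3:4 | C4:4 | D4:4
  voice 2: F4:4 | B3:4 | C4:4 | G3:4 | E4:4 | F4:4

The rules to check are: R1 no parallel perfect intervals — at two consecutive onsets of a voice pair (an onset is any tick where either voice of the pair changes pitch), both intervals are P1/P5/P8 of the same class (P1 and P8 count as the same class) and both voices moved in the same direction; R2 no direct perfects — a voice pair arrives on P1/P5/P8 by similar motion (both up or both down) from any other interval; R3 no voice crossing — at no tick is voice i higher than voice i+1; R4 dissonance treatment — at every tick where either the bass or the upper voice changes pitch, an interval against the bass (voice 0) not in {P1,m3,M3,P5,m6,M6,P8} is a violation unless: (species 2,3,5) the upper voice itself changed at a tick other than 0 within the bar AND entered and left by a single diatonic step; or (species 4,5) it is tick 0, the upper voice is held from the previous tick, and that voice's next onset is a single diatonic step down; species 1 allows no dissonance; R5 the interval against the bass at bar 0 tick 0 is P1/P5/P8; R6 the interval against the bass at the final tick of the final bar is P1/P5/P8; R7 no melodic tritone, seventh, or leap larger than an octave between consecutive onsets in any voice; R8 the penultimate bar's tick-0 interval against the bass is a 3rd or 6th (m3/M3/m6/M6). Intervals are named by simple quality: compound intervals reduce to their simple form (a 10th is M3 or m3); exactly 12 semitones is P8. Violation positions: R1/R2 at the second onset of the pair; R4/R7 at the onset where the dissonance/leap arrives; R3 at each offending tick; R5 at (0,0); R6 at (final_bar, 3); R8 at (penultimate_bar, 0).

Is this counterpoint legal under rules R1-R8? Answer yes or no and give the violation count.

No (12 violations)

bar 0: v0=D3 v1=D4 v2=F4 (m3)
bar 1: v0=B2 v1=G3 v2=B3 (P8)
bar 2: v0=A2 v1=E3 v2=C4 (m3)
bar 3: v0=C3 v1=B3 v2=G3 (P5)
bar 4: v0=E3 v1=C4 v2=E4 (P8)
bar 5: v0=D3 v1=D4 v2=F4 (m3)
  R5 @ bar0.0: opens on m3
  R2 @ bar1.0: D3/F4 m3 -> B2/B3 P8 similar
  R7 @ bar1.0: F4->B3 leap 6st
  R2 @ bar2.0: B2/G3 m6 -> A2/E3 P5 similar
  R3 @ bar3.0: B3 above G3
  R4 @ bar3.0: C3/B3 M7 untreated
  R3 @ bar3.1: B3 above G3
  R3 @ bar3.2: B3 above G3
  R3 @ bar3.3: B3 above G3
  R2 @ bar4.0: C3/G3 P5 -> E3/E4 P8 similar
  R8 @ bar4.0: penult P8 not 3rd/6th
  R6 @ bar5.3: closes on m3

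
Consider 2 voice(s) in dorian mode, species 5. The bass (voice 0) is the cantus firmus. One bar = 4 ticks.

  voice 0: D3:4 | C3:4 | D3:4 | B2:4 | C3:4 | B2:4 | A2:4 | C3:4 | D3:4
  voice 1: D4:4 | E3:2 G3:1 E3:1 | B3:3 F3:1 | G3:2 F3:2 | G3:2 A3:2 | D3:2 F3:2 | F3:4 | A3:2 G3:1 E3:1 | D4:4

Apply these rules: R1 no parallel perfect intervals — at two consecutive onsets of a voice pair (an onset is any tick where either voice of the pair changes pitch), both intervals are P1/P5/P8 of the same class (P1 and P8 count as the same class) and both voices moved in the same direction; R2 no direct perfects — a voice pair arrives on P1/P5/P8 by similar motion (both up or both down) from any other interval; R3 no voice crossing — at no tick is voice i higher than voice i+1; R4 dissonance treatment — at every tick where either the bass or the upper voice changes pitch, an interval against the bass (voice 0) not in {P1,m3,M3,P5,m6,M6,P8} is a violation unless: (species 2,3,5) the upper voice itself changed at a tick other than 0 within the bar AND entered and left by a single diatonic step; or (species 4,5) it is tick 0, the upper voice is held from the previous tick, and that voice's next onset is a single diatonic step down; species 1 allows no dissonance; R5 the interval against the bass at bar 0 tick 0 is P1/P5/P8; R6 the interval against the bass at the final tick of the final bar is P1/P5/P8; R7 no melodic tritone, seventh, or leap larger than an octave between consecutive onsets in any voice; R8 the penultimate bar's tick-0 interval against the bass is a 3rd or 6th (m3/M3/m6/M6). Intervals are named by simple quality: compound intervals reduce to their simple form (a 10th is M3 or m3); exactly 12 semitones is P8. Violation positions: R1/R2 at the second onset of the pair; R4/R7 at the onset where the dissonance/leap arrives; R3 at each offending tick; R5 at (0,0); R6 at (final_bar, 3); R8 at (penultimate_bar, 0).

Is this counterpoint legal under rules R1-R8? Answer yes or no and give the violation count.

No (6 violations)

bar 0: v0=D3 v1=D4 (P8)
bar 1: v0=C3 v1=E3 (M3)
bar 2: v0=D3 v1=B3 (M6)
bar 3: v0=B2 v1=G3 (m6)
bar 4: v0=C3 v1=G3 (P5)
bar 5: v0=B2 v1=D3 (m3)
bar 6: v0=A2 v1=F3 (m6)
bar 7: v0=C3 v1=A3 (M6)
bar 8: v0=D3 v1=D4 (P8)
  R7 @ bar1.0: D4->E3 leap 10st
  R7 @ bar2.3: B3->F3 leap 6st
  R2 @ bar4.0: B2/F3 TT -> C3/G3 P5 similar
  R4 @ bar5.2: B2/F3 TT untreated
  R2 @ bar8.0: C3/E3 M3 -> D3/D4 P8 similar
  R7 @ bar8.0: E3->D4 leap 10st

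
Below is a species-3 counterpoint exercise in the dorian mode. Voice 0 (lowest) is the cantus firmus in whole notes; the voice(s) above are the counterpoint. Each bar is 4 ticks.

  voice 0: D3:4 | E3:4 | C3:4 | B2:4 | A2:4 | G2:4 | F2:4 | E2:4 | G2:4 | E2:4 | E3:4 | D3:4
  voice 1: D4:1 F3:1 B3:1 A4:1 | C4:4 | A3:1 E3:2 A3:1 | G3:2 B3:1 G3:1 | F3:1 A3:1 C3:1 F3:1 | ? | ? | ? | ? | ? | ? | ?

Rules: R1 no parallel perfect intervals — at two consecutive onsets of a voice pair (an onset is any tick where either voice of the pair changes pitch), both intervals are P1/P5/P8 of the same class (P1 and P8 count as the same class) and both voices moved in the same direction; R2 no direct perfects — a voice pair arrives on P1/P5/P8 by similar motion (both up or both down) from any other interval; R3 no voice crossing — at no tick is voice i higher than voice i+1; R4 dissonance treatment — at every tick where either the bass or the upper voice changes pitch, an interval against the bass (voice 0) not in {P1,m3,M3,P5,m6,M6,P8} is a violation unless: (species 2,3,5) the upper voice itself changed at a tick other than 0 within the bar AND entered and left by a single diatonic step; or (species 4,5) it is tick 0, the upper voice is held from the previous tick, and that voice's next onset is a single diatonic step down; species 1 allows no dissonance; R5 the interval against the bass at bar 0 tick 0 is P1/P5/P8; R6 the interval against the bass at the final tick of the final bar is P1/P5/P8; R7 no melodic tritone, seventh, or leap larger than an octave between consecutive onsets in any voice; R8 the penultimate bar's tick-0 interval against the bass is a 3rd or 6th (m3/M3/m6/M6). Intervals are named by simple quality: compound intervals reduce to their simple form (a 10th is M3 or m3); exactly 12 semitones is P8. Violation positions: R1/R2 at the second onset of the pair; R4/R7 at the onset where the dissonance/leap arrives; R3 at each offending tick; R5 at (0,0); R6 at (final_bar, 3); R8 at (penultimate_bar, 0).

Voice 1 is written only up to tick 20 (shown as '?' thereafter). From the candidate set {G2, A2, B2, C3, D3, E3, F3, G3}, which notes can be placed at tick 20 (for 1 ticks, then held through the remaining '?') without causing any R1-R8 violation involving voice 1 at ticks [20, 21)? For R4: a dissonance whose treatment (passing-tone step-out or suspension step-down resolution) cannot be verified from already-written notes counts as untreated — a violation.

{E3, G3}

G2: violates R2,R7
A2: violates R4
B2: violates R7
C3: violates R4
D3: violates R2
E3: legal
F3: violates R4
G3: legal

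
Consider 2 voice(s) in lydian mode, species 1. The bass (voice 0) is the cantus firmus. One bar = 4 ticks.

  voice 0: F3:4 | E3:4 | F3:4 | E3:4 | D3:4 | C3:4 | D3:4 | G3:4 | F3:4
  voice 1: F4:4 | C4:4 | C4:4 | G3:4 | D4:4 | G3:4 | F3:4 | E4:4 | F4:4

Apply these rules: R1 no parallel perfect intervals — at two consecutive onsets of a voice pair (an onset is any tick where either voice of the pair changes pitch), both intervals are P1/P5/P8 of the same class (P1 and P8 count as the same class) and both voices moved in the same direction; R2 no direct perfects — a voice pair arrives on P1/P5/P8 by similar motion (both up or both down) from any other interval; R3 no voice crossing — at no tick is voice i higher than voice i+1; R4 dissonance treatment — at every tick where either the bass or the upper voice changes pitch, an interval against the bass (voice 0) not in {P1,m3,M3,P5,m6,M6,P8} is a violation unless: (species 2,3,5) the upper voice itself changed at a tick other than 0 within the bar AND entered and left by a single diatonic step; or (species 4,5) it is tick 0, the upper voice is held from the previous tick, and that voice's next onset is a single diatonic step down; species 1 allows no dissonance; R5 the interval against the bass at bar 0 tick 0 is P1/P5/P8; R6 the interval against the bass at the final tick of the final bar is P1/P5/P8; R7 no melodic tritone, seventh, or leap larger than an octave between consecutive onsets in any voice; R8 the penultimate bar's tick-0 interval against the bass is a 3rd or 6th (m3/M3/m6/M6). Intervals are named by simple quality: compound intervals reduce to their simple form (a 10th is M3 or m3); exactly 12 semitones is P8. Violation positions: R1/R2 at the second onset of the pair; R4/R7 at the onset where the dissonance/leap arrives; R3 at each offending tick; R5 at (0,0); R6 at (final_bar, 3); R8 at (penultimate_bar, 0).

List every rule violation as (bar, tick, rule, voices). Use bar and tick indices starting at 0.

(5, 0, R2, (0, 1))
(7, 0, R7, (1,))

bar 0: v0=F3 v1=F4 downbeat P8
bar 1: v0=E3 v1=C4 downbeat m6
bar 2: v0=F3 v1=C4 downbeat P5
bar 3: v0=E3 v1=G3 downbeat m3
bar 4: v0=D3 v1=D4 downbeat P8
bar 5: v0=C3 v1=G3 downbeat P5
bar 6: v0=D3 v1=F3 downbeat m3
bar 7: v0=G3 v1=E4 downbeat M6
bar 8: v0=F3 v1=F4 downbeat P8
  -> R2 @ bar 5 tick 0 v(0, 1): D3/D4 P8 -> C3/G3 P5 similar
  -> R7 @ bar 7 tick 0 v(1,): F3->E4 leap 11st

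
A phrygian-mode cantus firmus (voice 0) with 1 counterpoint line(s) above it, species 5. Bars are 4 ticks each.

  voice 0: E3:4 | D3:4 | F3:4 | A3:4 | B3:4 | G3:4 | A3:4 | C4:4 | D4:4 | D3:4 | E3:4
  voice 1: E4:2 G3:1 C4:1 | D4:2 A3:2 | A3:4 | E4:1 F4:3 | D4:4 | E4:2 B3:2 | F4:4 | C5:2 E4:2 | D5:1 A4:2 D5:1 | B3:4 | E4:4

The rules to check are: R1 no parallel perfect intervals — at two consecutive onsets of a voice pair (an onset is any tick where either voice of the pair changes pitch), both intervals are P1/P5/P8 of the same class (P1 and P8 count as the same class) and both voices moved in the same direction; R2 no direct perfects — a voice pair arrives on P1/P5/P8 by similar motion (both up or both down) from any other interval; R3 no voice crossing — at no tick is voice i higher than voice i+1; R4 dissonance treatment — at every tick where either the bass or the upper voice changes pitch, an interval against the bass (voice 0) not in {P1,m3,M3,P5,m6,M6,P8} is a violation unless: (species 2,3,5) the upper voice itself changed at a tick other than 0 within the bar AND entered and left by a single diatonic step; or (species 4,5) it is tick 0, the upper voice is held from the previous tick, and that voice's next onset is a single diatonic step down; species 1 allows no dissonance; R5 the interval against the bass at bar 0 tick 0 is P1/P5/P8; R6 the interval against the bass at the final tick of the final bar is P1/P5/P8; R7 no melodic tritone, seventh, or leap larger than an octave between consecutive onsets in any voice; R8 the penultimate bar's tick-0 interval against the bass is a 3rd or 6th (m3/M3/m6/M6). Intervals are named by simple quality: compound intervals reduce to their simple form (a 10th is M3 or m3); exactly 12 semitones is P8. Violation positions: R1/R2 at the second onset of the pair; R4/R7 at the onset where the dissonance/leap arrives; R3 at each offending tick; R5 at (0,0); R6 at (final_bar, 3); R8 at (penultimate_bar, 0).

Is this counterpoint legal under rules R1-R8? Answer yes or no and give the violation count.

bar 0: v0=E3 v1=E4 (P8)
bar 1: v0=D3 v1=D4 (P8)
bar 2: v0=F3 v1=A3 (M3)
bar 3: v0=A3 v1=E4 (P5)
bar 4: v0=B3 v1=D4 (m3)
bar 5: v0=G3 v1=E4 (M6)
bar 6: v0=A3 v1=F4 (m6)
bar 7: v0=C4 v1=C5 (P8)
bar 8: v0=D4 v1=D5 (P8)
bar 9: v0=D3 v1=B3 (M6)
bar 10: v0=E3 v1=E4 (P8)
  R2 @ bar3.0: F3/A3 M3 -> A3/E4 P5 similar
  R7 @ bar6.0: B3->F4 leap 6st
  R2 @ bar7.0: A3/F4 m6 -> C4/C5 P8 similar
  R2 @ bar8.0: C4/E4 M3 -> D4/D5 P8 similar
  R7 @ bar8.0: E4->D5 leap 10st
  R7 @ bar9.0: D5->B3 leap 15st
  R2 @ bar10.0: D3/B3 M6 -> E3/E4 P8 similar

No (7 violations)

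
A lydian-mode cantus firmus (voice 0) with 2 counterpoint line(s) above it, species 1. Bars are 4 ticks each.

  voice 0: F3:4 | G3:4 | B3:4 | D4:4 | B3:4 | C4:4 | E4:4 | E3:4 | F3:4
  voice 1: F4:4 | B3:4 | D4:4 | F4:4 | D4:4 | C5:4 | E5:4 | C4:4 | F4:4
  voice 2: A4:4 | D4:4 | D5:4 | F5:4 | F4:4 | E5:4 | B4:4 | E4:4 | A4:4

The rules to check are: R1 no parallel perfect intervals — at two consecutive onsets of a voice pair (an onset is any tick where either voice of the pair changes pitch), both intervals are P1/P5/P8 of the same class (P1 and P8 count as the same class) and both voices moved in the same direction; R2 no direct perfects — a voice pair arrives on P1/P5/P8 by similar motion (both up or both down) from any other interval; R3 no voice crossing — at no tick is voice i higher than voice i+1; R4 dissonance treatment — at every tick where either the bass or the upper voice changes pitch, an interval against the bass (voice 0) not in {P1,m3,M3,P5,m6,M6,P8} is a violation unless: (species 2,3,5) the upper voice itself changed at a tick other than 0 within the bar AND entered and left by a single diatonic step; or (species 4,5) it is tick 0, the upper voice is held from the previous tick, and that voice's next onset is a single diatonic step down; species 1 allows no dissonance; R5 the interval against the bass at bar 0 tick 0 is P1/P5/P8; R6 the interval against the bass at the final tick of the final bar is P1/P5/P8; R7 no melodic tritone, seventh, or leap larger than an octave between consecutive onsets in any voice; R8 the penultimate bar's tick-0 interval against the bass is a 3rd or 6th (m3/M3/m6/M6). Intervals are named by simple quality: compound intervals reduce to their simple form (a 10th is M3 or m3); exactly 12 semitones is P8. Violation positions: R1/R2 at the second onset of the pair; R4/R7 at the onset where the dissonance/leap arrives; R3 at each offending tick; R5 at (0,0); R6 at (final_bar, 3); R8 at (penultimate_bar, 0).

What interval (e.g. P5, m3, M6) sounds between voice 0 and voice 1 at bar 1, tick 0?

voice 0=G3 voice 1=B3 -> M3

M3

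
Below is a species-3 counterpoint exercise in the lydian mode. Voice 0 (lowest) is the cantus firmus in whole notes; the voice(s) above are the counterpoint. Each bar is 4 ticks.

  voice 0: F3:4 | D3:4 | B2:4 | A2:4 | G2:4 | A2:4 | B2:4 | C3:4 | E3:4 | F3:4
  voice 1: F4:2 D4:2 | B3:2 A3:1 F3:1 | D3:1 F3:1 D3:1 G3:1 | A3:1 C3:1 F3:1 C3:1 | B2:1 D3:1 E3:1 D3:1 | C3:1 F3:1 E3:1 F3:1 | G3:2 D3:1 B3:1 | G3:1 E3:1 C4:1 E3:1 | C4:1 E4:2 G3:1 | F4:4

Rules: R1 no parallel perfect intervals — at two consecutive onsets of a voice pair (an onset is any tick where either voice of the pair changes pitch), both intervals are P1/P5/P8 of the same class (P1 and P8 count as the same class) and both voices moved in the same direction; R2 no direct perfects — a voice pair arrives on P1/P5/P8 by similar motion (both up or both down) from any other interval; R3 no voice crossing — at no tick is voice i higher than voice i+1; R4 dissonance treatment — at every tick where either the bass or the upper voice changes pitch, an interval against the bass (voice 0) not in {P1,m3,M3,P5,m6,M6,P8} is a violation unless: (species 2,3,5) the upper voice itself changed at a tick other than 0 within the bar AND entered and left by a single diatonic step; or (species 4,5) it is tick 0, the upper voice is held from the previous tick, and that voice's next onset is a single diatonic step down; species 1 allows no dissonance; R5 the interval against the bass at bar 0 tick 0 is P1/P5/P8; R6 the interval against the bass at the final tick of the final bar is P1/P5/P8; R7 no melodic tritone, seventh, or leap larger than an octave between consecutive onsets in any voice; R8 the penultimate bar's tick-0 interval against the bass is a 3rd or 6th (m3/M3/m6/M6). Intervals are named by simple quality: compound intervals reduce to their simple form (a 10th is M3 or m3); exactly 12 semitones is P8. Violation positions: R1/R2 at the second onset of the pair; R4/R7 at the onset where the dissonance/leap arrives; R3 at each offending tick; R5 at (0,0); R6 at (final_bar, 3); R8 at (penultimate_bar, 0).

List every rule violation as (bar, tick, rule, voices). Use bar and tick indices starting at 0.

(2, 1, R4, (0, 1))
(9, 0, R2, (0, 1))
(9, 0, R7, (1,))

bar 0: v0=F3 v1=F4 downbeat P8
bar 1: v0=D3 v1=B3 downbeat M6
bar 2: v0=B2 v1=D3 downbeat m3
bar 3: v0=A2 v1=A3 downbeat P8
bar 4: v0=G2 v1=B2 downbeat M3
bar 5: v0=A2 v1=C3 downbeat m3
bar 6: v0=B2 v1=G3 downbeat m6
bar 7: v0=C3 v1=G3 downbeat P5
bar 8: v0=E3 v1=C4 downbeat m6
bar 9: v0=F3 v1=F4 downbeat P8
  -> R4 @ bar 2 tick 1 v(0, 1): B2/F3 TT untreated
  -> R2 @ bar 9 tick 0 v(0, 1): E3/G3 m3 -> F3/F4 P8 similar
  -> R7 @ bar 9 tick 0 v(1,): G3->F4 leap 10st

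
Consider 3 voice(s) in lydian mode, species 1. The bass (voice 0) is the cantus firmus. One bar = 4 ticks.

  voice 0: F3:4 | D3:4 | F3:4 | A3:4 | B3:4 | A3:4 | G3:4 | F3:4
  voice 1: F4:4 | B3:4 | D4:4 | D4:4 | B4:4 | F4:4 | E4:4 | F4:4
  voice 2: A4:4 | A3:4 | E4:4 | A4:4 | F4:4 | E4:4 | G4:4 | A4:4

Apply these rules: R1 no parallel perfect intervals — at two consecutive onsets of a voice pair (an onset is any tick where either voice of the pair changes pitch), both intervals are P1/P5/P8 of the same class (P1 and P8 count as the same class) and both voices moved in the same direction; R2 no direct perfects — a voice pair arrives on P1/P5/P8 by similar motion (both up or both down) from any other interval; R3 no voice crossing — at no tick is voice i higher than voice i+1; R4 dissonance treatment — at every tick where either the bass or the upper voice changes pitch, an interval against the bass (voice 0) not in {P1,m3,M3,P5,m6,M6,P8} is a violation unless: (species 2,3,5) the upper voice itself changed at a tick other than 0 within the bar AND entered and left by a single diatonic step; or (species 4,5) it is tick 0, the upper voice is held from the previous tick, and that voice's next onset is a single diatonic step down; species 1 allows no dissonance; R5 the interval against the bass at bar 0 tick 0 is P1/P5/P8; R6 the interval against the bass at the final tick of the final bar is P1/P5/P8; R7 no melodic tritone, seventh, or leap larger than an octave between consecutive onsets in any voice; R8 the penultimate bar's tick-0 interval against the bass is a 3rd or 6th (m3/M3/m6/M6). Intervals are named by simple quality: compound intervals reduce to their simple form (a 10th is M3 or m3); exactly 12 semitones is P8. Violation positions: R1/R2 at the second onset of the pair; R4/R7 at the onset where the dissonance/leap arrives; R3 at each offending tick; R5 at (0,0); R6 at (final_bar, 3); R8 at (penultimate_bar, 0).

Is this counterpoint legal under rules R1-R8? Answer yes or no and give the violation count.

bar 0: v0=F3 v1=F4 v2=A4 (M3)
bar 1: v0=D3 v1=B3 v2=A3 (P5)
bar 2: v0=F3 v1=D4 v2=E4 (M7)
bar 3: v0=A3 v1=D4 v2=A4 (P8)
bar 4: v0=B3 v1=B4 v2=F4 (TT)
bar 5: v0=A3 v1=F4 v2=E4 (P5)
bar 6: v0=G3 v1=E4 v2=G4 (P8)
bar 7: v0=F3 v1=F4 v2=A4 (M3)
  R5 @ bar0.0: opens on M3
  R2 @ bar1.0: F3/A4 M3 -> D3/A3 P5 similar
  R3 @ bar1.0: B3 above A3
  R7 @ bar1.0: F4->B3 leap 6st
  R3 @ bar1.1: B3 above A3
  R3 @ bar1.2: B3 above A3
  R3 @ bar1.3: B3 above A3
  R4 @ bar2.0: F3/E4 M7 untreated
  R2 @ bar3.0: F3/E4 M7 -> A3/A4 P8 similar
  R4 @ bar3.0: A3/D4 P4 untreated
  R2 @ bar4.0: A3/D4 P4 -> B3/B4 P8 similar
  R3 @ bar4.0: B4 above F4
  R4 @ bar4.0: B3/F4 TT untreated
  R3 @ bar4.1: B4 above F4
  R3 @ bar4.2: B4 above F4
  R3 @ bar4.3: B4 above F4
  R2 @ bar5.0: B3/F4 TT -> A3/E4 P5 similar
  R3 @ bar5.0: F4 above E4
  R7 @ bar5.0: B4->F4 leap 6st
  R3 @ bar5.1: F4 above E4
  R3 @ bar5.2: F4 above E4
  R3 @ bar5.3: F4 above E4
  R8 @ bar6.0: penult P8 not 3rd/6th
  R6 @ bar7.3: closes on M3

No (24 violations)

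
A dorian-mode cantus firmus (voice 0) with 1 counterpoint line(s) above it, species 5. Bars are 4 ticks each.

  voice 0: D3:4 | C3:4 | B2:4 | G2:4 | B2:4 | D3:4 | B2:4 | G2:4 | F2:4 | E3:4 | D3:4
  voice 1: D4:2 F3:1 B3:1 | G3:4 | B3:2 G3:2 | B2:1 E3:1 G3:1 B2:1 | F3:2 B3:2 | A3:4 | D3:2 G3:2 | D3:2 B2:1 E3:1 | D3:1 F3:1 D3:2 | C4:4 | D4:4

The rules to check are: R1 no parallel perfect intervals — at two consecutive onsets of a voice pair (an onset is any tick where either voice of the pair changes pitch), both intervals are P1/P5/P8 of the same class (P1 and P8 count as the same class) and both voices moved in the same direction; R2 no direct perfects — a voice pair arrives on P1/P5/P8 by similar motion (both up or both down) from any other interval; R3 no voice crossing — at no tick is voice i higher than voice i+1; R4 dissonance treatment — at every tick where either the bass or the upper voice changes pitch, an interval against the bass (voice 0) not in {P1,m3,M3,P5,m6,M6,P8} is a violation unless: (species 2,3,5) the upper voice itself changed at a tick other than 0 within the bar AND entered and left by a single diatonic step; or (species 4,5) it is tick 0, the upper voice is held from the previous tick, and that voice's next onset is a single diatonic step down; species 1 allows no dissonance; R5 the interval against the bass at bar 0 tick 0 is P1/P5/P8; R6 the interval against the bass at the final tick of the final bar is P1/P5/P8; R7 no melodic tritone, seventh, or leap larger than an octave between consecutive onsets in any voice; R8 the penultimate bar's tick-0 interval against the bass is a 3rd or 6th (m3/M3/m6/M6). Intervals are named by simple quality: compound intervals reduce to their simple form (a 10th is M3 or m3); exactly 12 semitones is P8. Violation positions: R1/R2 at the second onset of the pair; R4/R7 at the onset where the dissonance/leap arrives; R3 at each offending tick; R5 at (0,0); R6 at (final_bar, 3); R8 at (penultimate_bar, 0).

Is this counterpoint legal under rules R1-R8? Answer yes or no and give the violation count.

No (8 violations)

bar 0: v0=D3 v1=D4 (P8)
bar 1: v0=C3 v1=G3 (P5)
bar 2: v0=B2 v1=B3 (P8)
bar 3: v0=G2 v1=B2 (M3)
bar 4: v0=B2 v1=F3 (TT)
bar 5: v0=D3 v1=A3 (P5)
bar 6: v0=B2 v1=D3 (m3)
bar 7: v0=G2 v1=D3 (P5)
bar 8: v0=F2 v1=D3 (M6)
bar 9: v0=E3 v1=C4 (m6)
bar 10: v0=D3 v1=D4 (P8)
  R7 @ bar0.3: F3->B3 leap 6st
  R2 @ bar1.0: D3/B3 M6 -> C3/G3 P5 similar
  R4 @ bar4.0: B2/F3 TT untreated
  R7 @ bar4.0: B2->F3 leap 6st
  R7 @ bar4.2: F3->B3 leap 6st
  R2 @ bar7.0: B2/G3 m6 -> G2/D3 P5 similar
  R7 @ bar9.0: F2->E3 leap 11st
  R7 @ bar9.0: D3->C4 leap 10st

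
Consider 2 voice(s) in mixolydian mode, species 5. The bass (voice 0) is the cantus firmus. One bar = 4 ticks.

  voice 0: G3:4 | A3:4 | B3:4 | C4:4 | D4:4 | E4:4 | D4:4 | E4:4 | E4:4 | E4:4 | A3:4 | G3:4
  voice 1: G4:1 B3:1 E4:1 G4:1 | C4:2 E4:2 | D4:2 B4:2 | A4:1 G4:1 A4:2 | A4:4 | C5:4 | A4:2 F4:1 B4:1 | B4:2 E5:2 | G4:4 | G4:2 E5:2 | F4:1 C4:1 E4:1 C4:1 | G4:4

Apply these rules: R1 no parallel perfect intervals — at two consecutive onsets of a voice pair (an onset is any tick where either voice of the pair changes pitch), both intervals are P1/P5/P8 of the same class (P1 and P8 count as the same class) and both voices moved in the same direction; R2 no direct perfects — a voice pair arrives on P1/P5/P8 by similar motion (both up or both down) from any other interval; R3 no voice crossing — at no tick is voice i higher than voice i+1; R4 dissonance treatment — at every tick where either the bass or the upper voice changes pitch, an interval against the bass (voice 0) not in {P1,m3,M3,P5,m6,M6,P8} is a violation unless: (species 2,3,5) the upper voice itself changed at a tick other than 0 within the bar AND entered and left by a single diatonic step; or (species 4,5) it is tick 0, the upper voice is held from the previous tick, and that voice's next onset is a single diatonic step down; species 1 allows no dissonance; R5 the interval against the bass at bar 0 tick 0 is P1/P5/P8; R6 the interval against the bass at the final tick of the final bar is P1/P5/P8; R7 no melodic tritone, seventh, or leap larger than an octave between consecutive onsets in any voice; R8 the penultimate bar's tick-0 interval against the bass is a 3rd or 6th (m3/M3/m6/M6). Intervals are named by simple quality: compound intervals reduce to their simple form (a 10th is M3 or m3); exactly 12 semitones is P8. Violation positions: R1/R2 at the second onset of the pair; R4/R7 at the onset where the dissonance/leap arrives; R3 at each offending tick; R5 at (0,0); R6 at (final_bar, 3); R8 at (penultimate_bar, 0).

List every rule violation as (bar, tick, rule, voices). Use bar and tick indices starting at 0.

bar 0: v0=G3 v1=G4 downbeat P8
bar 1: v0=A3 v1=C4 downbeat m3
bar 2: v0=B3 v1=D4 downbeat m3
bar 3: v0=C4 v1=A4 downbeat M6
bar 4: v0=D4 v1=A4 downbeat P5
bar 5: v0=E4 v1=C5 downbeat m6
bar 6: v0=D4 v1=A4 downbeat P5
bar 7: v0=E4 v1=B4 downbeat P5
bar 8: v0=E4 v1=G4 downbeat m3
bar 9: v0=E4 v1=G4 downbeat m3
bar 10: v0=A3 v1=F4 downbeat m6
bar 11: v0=G3 v1=G4 downbeat P8
  -> R2 @ bar 6 tick 0 v(0, 1): E4/C5 m6 -> D4/A4 P5 similar
  -> R7 @ bar 6 tick 3 v(1,): F4->B4 leap 6st
  -> R7 @ bar 10 tick 0 v(1,): E5->F4 leap 11st

(6, 0, R2, (0, 1))
(6, 3, R7, (1,))
(10, 0, R7, (1,))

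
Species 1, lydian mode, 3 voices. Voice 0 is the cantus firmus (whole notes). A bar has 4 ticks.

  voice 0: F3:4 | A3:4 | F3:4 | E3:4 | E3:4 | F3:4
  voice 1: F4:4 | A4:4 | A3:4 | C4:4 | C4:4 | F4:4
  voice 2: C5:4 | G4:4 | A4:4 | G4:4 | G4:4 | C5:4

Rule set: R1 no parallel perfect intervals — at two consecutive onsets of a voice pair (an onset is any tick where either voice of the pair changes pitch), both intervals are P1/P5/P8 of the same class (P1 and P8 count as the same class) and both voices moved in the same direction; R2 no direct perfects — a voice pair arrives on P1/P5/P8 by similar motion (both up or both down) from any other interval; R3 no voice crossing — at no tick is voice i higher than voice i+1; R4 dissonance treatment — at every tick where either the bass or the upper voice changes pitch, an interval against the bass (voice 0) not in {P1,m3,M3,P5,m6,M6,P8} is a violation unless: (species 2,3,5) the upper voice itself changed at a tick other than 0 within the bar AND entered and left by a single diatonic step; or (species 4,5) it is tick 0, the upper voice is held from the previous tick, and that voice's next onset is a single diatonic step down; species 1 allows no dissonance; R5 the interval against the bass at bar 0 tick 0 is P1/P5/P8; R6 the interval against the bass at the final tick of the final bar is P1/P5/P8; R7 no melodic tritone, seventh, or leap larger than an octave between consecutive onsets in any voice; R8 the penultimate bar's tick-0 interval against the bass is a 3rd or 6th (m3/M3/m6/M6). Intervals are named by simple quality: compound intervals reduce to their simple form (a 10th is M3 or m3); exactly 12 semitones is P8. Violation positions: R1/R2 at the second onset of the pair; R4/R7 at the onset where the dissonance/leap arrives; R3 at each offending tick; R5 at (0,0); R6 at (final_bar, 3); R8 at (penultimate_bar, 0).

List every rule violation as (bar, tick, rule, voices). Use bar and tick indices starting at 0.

(1, 0, R1, (0, 1))
(1, 0, R3, (1, 2))
(1, 0, R4, (0, 2))
(1, 1, R3, (1, 2))
(1, 2, R3, (1, 2))
(1, 3, R3, (1, 2))
(5, 0, R1, (1, 2))
(5, 0, R2, (0, 1))
(5, 0, R2, (0, 2))

bar 0: v0=F3 v1=F4 v2=C5 downbeat P5
bar 1: v0=A3 v1=A4 v2=G4 downbeat m7
bar 2: v0=F3 v1=A3 v2=A4 downbeat M3
bar 3: v0=E3 v1=C4 v2=G4 downbeat m3
bar 4: v0=E3 v1=C4 v2=G4 downbeat m3
bar 5: v0=F3 v1=F4 v2=C5 downbeat P5
  -> R1 @ bar 1 tick 0 v(0, 1): F3/F4 P8 -> A3/A4 P8 similar
  -> R3 @ bar 1 tick 0 v(1, 2): A4 above G4
  -> R4 @ bar 1 tick 0 v(0, 2): A3/G4 m7 untreated
  -> R3 @ bar 1 tick 1 v(1, 2): A4 above G4
  -> R3 @ bar 1 tick 2 v(1, 2): A4 above G4
  -> R3 @ bar 1 tick 3 v(1, 2): A4 above G4
  -> R1 @ bar 5 tick 0 v(1, 2): C4/G4 P5 -> F4/C5 P5 similar
  -> R2 @ bar 5 tick 0 v(0, 1): E3/C4 m6 -> F3/F4 P8 similar
  -> R2 @ bar 5 tick 0 v(0, 2): E3/G4 m3 -> F3/C5 P5 similar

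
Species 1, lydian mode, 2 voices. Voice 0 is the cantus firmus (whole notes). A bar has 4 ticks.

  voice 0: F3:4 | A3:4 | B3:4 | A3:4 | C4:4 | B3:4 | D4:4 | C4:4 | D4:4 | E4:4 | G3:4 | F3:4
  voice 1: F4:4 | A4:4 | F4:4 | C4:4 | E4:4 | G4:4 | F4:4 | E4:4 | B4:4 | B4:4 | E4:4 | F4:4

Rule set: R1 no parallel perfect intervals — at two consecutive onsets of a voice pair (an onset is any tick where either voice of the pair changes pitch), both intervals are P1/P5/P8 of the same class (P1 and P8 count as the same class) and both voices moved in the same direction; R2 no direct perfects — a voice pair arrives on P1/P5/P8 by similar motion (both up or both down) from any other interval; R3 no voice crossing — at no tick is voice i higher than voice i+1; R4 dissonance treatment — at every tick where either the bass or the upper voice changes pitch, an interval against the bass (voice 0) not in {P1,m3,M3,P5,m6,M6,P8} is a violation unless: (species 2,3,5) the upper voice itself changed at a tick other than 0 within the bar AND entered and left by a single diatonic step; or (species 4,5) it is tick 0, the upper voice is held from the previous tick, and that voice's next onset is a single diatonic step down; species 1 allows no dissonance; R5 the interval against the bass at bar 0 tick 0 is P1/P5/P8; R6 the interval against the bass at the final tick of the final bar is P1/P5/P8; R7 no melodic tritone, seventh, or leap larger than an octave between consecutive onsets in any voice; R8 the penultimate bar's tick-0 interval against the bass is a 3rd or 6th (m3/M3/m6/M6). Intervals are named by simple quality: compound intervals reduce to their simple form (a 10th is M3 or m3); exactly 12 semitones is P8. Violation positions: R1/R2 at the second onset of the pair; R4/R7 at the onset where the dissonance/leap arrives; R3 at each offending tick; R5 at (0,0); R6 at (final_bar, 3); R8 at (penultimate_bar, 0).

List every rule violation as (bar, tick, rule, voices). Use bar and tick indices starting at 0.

bar 0: v0=F3 v1=F4 downbeat P8
bar 1: v0=A3 v1=A4 downbeat P8
bar 2: v0=B3 v1=F4 downbeat TT
bar 3: v0=A3 v1=C4 downbeat m3
bar 4: v0=C4 v1=E4 downbeat M3
bar 5: v0=B3 v1=G4 downbeat m6
bar 6: v0=D4 v1=F4 downbeat m3
bar 7: v0=C4 v1=E4 downbeat M3
bar 8: v0=D4 v1=B4 downbeat M6
bar 9: v0=E4 v1=B4 downbeat P5
bar 10: v0=G3 v1=E4 downbeat M6
bar 11: v0=F3 v1=F4 downbeat P8
  -> R1 @ bar 1 tick 0 v(0, 1): F3/F4 P8 -> A3/A4 P8 similar
  -> R4 @ bar 2 tick 0 v(0, 1): B3/F4 TT untreated

(1, 0, R1, (0, 1))
(2, 0, R4, (0, 1))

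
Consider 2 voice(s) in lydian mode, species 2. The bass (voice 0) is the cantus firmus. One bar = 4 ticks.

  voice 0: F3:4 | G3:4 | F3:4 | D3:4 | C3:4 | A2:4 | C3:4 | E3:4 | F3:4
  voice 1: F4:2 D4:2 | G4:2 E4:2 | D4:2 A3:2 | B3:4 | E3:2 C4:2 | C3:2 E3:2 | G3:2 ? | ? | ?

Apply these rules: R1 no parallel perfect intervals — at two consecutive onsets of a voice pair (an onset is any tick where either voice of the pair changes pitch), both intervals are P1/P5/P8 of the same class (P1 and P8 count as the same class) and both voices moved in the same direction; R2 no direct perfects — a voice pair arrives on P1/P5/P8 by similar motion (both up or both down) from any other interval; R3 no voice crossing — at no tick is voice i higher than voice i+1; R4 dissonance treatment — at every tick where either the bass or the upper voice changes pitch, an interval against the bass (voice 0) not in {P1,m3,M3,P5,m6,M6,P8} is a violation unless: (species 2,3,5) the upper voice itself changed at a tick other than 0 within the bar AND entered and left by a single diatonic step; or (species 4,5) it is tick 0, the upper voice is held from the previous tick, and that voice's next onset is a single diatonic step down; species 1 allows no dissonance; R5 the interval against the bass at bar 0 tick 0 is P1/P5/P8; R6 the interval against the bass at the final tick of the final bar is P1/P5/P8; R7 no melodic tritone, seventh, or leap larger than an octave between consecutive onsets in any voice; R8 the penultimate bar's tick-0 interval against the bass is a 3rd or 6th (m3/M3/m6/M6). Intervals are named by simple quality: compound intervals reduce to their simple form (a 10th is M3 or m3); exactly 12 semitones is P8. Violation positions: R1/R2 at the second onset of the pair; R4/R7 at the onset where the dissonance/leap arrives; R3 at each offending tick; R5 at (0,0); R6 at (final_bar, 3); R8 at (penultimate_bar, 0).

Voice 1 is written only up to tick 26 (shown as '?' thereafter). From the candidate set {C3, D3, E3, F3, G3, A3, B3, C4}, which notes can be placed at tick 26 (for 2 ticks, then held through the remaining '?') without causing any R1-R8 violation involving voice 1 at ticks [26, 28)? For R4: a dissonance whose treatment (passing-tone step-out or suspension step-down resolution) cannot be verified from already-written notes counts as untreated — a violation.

C3: legal
D3: violates R4
E3: legal
F3: violates R4
G3: legal
A3: legal
B3: violates R4
C4: legal

{A3, C3, C4, E3, G3}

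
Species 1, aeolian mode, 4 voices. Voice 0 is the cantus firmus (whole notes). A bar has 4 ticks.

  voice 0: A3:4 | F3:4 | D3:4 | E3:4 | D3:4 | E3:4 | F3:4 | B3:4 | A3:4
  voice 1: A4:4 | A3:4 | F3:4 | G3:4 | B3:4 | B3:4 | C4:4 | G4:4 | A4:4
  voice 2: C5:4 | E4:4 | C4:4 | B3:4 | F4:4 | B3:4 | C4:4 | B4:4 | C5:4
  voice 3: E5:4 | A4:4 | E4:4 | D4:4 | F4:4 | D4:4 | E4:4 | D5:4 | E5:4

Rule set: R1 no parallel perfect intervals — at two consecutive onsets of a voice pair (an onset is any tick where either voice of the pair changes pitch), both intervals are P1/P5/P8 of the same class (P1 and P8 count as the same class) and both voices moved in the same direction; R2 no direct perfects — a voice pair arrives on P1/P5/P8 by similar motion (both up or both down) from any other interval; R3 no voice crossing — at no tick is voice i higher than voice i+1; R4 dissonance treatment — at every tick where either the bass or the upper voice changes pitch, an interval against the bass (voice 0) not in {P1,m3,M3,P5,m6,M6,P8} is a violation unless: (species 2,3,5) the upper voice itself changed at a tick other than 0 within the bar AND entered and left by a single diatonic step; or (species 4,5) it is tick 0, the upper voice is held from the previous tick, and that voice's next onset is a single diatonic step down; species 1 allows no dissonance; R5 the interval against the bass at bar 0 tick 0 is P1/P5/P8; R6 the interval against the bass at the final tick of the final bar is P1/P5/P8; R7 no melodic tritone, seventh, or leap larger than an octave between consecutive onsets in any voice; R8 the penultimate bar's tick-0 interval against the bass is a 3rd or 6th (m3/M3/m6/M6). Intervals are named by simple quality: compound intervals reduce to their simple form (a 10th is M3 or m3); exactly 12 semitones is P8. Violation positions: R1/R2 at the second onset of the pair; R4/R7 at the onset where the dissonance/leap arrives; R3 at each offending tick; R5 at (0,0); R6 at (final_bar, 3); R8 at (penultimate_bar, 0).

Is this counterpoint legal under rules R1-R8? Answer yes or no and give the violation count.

No (24 violations)

bar 0: v0=A3 v1=A4 v2=C5 v3=E5 (P5)
bar 1: v0=F3 v1=A3 v2=E4 v3=A4 (M3)
bar 2: v0=D3 v1=F3 v2=C4 v3=E4 (M2)
bar 3: v0=E3 v1=G3 v2=B3 v3=D4 (m7)
bar 4: v0=D3 v1=B3 v2=F4 v3=F4 (m3)
bar 5: v0=E3 v1=B3 v2=B3 v3=D4 (m7)
bar 6: v0=F3 v1=C4 v2=C4 v3=E4 (M7)
bar 7: v0=B3 v1=G4 v2=B4 v3=D5 (m3)
bar 8: v0=A3 v1=A4 v2=C5 v3=E5 (P5)
  R5 @ bar0.0: opens on m3
  R2 @ bar1.0: A4/C5 m3 -> A3/E4 P5 similar
  R2 @ bar1.0: A4/E5 P5 -> A3/A4 P8 similar
  R4 @ bar1.0: F3/E4 M7 untreated
  R1 @ bar2.0: A3/E4 P5 -> F3/C4 P5 similar
  R4 @ bar2.0: D3/C4 m7 untreated
  R4 @ bar2.0: D3/E4 M2 untreated
  R4 @ bar3.0: E3/D4 m7 untreated
  R2 @ bar4.0: B3/D4 m3 -> F4/F4 P1 similar
  R7 @ bar4.0: B3->F4 leap 6st
  R4 @ bar5.0: E3/D4 m7 untreated
  R7 @ bar5.0: F4->B3 leap 6st
  R1 @ bar6.0: E3/B3 P5 -> F3/C4 P5 similar
  R1 @ bar6.0: E3/B3 P5 -> F3/C4 P5 similar
  R1 @ bar6.0: B3/B3 P1 -> C4/C4 P1 similar
  R4 @ bar6.0: F3/E4 M7 untreated
  R2 @ bar7.0: F3/C4 P5 -> B3/B4 P8 similar
  R2 @ bar7.0: C4/E4 M3 -> G4/D5 P5 similar
  R7 @ bar7.0: F3->B3 leap 6st
  R7 @ bar7.0: C4->B4 leap 11st
  R7 @ bar7.0: E4->D5 leap 10st
  R8 @ bar7.0: penult P8 not 3rd/6th
  R1 @ bar8.0: G4/D5 P5 -> A4/E5 P5 similar
  R6 @ bar8.3: closes on m3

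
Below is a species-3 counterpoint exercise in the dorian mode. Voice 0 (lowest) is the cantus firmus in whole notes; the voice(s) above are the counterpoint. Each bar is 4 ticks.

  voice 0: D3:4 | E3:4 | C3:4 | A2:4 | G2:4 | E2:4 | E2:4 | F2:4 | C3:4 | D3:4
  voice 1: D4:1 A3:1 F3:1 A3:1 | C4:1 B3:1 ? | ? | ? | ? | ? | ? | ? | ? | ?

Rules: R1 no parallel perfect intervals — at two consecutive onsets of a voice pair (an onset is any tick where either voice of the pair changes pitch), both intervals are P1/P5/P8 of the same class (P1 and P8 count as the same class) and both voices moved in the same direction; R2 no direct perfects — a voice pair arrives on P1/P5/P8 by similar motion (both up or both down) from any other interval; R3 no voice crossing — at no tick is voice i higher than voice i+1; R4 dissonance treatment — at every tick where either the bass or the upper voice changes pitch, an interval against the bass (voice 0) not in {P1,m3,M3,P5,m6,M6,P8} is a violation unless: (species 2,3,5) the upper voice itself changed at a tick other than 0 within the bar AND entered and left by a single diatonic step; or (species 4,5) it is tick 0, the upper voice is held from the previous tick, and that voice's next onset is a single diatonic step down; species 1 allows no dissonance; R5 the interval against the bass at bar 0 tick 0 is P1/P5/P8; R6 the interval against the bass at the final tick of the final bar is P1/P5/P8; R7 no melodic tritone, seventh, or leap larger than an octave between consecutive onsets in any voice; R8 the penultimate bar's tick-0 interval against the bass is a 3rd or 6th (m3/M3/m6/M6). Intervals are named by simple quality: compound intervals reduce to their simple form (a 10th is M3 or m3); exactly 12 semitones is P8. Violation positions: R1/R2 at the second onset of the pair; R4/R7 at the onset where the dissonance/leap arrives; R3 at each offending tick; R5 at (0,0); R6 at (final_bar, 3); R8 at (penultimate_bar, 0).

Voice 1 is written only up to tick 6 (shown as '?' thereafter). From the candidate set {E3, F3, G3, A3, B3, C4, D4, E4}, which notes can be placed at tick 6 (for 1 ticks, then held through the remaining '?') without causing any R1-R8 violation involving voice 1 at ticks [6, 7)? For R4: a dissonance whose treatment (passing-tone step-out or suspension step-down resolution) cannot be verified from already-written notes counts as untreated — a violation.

E3: legal
F3: violates R4,R7
G3: legal
A3: violates R4
B3: legal
C4: legal
D4: violates R4
E4: legal

{B3, C4, E3, E4, G3}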